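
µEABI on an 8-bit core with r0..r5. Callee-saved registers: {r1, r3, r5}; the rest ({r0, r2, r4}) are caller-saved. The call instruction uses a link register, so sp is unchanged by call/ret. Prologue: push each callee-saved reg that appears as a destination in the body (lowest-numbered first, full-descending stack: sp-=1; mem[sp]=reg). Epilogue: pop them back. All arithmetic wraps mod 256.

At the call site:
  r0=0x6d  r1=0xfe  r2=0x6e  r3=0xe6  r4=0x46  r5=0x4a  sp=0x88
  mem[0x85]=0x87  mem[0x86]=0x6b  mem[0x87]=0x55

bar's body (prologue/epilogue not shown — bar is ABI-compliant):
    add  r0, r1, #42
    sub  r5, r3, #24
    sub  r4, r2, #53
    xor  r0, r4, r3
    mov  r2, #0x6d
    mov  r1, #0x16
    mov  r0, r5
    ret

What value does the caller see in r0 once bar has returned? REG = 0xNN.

REG = 0xce

prologue: push r1 → mem[0x87]=0xfe, sp=0x87
prologue: push r5 → mem[0x86]=0x4a, sp=0x86
body[0] add  r0, r1, #42 → r0=0x28
body[1] sub  r5, r3, #24 → r5=0xce
body[2] sub  r4, r2, #53 → r4=0x39
body[3] xor  r0, r4, r3 → r0=0xdf
body[4] mov  r2, #0x6d → r2=0x6d
body[5] mov  r1, #0x16 → r1=0x16
body[6] mov  r0, r5 → r0=0xce
epilogue: pop r5=0x4a, sp=0x87
epilogue: pop r1=0xfe, sp=0x88
r0 is caller-saved → body value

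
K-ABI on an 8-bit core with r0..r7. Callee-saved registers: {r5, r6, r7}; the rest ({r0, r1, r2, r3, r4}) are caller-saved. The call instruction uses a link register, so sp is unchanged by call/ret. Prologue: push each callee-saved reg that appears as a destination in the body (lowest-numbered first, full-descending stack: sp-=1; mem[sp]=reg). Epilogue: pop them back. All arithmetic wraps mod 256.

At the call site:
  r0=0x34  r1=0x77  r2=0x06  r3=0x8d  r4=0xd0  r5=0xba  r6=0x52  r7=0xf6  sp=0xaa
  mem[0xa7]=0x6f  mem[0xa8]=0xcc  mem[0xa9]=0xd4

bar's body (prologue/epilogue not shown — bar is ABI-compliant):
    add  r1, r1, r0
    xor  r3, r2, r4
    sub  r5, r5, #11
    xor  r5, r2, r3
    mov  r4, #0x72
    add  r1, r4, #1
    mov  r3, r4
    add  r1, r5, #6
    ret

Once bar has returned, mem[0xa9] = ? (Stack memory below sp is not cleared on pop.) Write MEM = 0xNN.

prologue: push r5 -> mem[0xa9]=0xba, sp=0xa9
body[0] add  r1, r1, r0 -> r1=0xab
body[1] xor  r3, r2, r4 -> r3=0xd6
body[2] sub  r5, r5, #11 -> r5=0xaf
body[3] xor  r5, r2, r3 -> r5=0xd0
body[4] mov  r4, #0x72 -> r4=0x72
body[5] add  r1, r4, #1 -> r1=0x73
body[6] mov  r3, r4 -> r3=0x72
body[7] add  r1, r5, #6 -> r1=0xd6
epilogue: pop r5=0xba, sp=0xaa
prologue pushed ['r5'] at ['0xa9']

MEM = 0xba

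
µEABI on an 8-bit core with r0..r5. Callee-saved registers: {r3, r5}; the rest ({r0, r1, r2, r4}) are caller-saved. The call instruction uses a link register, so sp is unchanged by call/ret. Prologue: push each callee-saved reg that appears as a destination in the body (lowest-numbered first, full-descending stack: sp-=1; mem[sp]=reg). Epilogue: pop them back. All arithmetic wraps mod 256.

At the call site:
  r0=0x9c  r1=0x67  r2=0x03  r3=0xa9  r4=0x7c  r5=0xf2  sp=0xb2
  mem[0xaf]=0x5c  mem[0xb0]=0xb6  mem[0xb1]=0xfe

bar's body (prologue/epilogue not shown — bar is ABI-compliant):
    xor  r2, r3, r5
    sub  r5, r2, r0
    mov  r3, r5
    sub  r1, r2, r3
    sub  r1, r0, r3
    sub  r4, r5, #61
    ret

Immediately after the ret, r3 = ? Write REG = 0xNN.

REG = 0xa9

prologue: push r3 → mem[0xb1]=0xa9, sp=0xb1
prologue: push r5 → mem[0xb0]=0xf2, sp=0xb0
body[0] xor  r2, r3, r5 → r2=0x5b
body[1] sub  r5, r2, r0 → r5=0xbf
body[2] mov  r3, r5 → r3=0xbf
body[3] sub  r1, r2, r3 → r1=0x9c
body[4] sub  r1, r0, r3 → r1=0xdd
body[5] sub  r4, r5, #61 → r4=0x82
epilogue: pop r5=0xf2, sp=0xb1
epilogue: pop r3=0xa9, sp=0xb2
r3 is callee-saved → restored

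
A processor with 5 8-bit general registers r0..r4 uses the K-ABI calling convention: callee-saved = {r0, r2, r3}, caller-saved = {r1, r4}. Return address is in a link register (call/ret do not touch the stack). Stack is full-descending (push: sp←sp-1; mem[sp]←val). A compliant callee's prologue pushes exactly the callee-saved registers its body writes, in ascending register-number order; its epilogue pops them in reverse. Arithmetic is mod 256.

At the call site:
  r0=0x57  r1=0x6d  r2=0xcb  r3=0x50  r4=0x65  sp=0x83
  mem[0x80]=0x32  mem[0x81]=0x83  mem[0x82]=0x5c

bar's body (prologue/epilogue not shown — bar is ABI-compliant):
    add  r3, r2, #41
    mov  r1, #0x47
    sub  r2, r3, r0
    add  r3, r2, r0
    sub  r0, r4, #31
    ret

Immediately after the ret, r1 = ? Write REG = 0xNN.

prologue: push r0 → mem[0x82]=0x57, sp=0x82
prologue: push r2 → mem[0x81]=0xcb, sp=0x81
prologue: push r3 → mem[0x80]=0x50, sp=0x80
body[0] add  r3, r2, #41 → r3=0xf4
body[1] mov  r1, #0x47 → r1=0x47
body[2] sub  r2, r3, r0 → r2=0x9d
body[3] add  r3, r2, r0 → r3=0xf4
body[4] sub  r0, r4, #31 → r0=0x46
epilogue: pop r3=0x50, sp=0x81
epilogue: pop r2=0xcb, sp=0x82
epilogue: pop r0=0x57, sp=0x83
r1 is caller-saved → body value

REG = 0x47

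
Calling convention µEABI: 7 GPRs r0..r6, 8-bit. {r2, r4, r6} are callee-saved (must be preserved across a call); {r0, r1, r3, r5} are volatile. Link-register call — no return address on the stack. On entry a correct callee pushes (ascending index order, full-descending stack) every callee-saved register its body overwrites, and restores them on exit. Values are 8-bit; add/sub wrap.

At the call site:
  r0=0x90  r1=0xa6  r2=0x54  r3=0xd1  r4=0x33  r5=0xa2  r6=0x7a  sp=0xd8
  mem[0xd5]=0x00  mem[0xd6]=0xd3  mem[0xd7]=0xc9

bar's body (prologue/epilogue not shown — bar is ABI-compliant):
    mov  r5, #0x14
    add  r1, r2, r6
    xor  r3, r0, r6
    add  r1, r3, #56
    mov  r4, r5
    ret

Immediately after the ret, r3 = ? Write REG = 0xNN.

prologue: push r4 -> mem[0xd7]=0x33, sp=0xd7
body[0] mov  r5, #0x14 -> r5=0x14
body[1] add  r1, r2, r6 -> r1=0xce
body[2] xor  r3, r0, r6 -> r3=0xea
body[3] add  r1, r3, #56 -> r1=0x22
body[4] mov  r4, r5 -> r4=0x14
epilogue: pop r4=0x33, sp=0xd8
r3 is caller-saved -> body value

REG = 0xea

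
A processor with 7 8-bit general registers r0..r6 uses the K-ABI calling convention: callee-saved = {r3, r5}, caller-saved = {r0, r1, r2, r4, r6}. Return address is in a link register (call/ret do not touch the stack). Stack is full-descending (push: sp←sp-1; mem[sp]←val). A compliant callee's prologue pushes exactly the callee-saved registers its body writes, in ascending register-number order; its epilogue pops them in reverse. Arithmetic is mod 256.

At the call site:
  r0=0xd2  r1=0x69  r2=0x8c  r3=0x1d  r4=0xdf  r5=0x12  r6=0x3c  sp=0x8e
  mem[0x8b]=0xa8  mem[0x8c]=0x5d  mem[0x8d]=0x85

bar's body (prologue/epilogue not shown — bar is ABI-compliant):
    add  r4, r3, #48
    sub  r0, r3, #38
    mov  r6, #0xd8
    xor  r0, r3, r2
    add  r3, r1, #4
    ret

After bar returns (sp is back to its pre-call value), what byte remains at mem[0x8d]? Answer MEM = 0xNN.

prologue: push r3 → mem[0x8d]=0x1d, sp=0x8d
body[0] add  r4, r3, #48 → r4=0x4d
body[1] sub  r0, r3, #38 → r0=0xf7
body[2] mov  r6, #0xd8 → r6=0xd8
body[3] xor  r0, r3, r2 → r0=0x91
body[4] add  r3, r1, #4 → r3=0x6d
epilogue: pop r3=0x1d, sp=0x8e
prologue pushed ['r3'] at ['0x8d']

MEM = 0x1d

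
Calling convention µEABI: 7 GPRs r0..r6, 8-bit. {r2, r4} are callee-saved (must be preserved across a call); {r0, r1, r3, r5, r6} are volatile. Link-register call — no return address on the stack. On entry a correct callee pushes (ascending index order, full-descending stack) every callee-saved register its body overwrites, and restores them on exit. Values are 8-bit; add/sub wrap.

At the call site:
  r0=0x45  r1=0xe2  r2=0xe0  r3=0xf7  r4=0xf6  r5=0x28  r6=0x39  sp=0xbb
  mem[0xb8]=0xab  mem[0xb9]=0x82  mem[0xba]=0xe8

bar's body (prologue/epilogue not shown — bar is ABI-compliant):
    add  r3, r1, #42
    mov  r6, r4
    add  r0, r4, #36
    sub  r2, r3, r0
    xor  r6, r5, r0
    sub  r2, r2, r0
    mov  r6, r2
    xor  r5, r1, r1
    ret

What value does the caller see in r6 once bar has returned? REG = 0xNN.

prologue: push r2 -> mem[0xba]=0xe0, sp=0xba
body[0] add  r3, r1, #42 -> r3=0x0c
body[1] mov  r6, r4 -> r6=0xf6
body[2] add  r0, r4, #36 -> r0=0x1a
body[3] sub  r2, r3, r0 -> r2=0xf2
body[4] xor  r6, r5, r0 -> r6=0x32
body[5] sub  r2, r2, r0 -> r2=0xd8
body[6] mov  r6, r2 -> r6=0xd8
body[7] xor  r5, r1, r1 -> r5=0x00
epilogue: pop r2=0xe0, sp=0xbb
r6 is caller-saved -> body value

REG = 0xd8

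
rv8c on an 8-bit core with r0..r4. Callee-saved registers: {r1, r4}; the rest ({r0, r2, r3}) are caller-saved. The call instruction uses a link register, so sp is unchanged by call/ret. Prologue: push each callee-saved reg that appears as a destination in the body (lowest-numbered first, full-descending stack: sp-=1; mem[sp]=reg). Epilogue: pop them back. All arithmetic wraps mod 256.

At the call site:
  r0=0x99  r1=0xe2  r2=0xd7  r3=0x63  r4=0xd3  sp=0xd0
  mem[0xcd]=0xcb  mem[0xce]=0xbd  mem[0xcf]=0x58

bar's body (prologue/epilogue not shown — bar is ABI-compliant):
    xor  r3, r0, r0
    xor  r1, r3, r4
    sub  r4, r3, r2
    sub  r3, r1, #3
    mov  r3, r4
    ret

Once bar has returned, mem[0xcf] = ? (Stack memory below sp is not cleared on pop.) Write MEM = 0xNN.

MEM = 0xe2

prologue: push r1 → mem[0xcf]=0xe2, sp=0xcf
prologue: push r4 → mem[0xce]=0xd3, sp=0xce
body[0] xor  r3, r0, r0 → r3=0x00
body[1] xor  r1, r3, r4 → r1=0xd3
body[2] sub  r4, r3, r2 → r4=0x29
body[3] sub  r3, r1, #3 → r3=0xd0
body[4] mov  r3, r4 → r3=0x29
epilogue: pop r4=0xd3, sp=0xcf
epilogue: pop r1=0xe2, sp=0xd0
prologue pushed ['r1', 'r4'] at ['0xcf', '0xce']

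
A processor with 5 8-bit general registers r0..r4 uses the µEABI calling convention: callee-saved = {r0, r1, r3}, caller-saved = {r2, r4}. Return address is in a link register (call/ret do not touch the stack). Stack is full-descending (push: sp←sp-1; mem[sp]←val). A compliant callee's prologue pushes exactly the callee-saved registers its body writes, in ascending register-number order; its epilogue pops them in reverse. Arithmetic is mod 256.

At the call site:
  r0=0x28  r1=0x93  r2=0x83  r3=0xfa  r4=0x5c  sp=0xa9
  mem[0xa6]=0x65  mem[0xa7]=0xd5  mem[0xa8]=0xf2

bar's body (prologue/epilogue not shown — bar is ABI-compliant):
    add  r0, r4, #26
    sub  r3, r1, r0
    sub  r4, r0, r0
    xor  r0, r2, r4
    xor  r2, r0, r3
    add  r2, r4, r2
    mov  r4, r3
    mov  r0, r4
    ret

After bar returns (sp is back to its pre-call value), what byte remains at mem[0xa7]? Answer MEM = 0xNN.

prologue: push r0 -> mem[0xa8]=0x28, sp=0xa8
prologue: push r3 -> mem[0xa7]=0xfa, sp=0xa7
body[0] add  r0, r4, #26 -> r0=0x76
body[1] sub  r3, r1, r0 -> r3=0x1d
body[2] sub  r4, r0, r0 -> r4=0x00
body[3] xor  r0, r2, r4 -> r0=0x83
body[4] xor  r2, r0, r3 -> r2=0x9e
body[5] add  r2, r4, r2 -> r2=0x9e
body[6] mov  r4, r3 -> r4=0x1d
body[7] mov  r0, r4 -> r0=0x1d
epilogue: pop r3=0xfa, sp=0xa8
epilogue: pop r0=0x28, sp=0xa9
prologue pushed ['r0', 'r3'] at ['0xa8', '0xa7']

MEM = 0xfa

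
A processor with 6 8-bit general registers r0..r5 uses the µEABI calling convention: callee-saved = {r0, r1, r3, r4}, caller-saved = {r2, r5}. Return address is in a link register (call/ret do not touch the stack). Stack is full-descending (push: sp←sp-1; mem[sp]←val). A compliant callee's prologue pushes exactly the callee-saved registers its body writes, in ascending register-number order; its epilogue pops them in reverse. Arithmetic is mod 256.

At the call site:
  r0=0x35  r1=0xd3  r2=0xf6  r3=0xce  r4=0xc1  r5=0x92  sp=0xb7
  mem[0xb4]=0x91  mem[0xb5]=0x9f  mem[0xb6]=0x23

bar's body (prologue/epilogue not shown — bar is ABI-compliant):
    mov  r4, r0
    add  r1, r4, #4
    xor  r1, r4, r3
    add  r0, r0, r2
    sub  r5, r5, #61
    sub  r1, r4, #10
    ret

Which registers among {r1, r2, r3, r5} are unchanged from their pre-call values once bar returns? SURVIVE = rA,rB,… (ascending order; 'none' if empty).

prologue: push r0 -> mem[0xb6]=0x35, sp=0xb6
prologue: push r1 -> mem[0xb5]=0xd3, sp=0xb5
prologue: push r4 -> mem[0xb4]=0xc1, sp=0xb4
body[0] mov  r4, r0 -> r4=0x35
body[1] add  r1, r4, #4 -> r1=0x39
body[2] xor  r1, r4, r3 -> r1=0xfb
body[3] add  r0, r0, r2 -> r0=0x2b
body[4] sub  r5, r5, #61 -> r5=0x55
body[5] sub  r1, r4, #10 -> r1=0x2b
epilogue: pop r4=0xc1, sp=0xb5
epilogue: pop r1=0xd3, sp=0xb6
epilogue: pop r0=0x35, sp=0xb7
r1: callee-saved, written=True
r2: caller-saved, written=False
r3: callee-saved, written=False
r5: caller-saved, written=True

SURVIVE = r1,r2,r3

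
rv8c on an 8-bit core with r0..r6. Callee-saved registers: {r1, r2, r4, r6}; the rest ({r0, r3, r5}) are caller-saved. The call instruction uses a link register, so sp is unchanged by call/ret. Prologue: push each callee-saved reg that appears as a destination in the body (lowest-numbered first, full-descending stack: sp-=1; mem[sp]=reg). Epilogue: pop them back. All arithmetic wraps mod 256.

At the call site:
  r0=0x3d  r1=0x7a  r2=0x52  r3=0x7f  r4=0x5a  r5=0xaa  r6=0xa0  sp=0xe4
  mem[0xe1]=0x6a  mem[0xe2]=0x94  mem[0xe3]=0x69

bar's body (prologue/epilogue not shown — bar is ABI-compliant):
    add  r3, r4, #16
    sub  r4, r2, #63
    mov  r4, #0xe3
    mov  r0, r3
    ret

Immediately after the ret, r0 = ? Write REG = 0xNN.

prologue: push r4 -> mem[0xe3]=0x5a, sp=0xe3
body[0] add  r3, r4, #16 -> r3=0x6a
body[1] sub  r4, r2, #63 -> r4=0x13
body[2] mov  r4, #0xe3 -> r4=0xe3
body[3] mov  r0, r3 -> r0=0x6a
epilogue: pop r4=0x5a, sp=0xe4
r0 is caller-saved -> body value

REG = 0x6a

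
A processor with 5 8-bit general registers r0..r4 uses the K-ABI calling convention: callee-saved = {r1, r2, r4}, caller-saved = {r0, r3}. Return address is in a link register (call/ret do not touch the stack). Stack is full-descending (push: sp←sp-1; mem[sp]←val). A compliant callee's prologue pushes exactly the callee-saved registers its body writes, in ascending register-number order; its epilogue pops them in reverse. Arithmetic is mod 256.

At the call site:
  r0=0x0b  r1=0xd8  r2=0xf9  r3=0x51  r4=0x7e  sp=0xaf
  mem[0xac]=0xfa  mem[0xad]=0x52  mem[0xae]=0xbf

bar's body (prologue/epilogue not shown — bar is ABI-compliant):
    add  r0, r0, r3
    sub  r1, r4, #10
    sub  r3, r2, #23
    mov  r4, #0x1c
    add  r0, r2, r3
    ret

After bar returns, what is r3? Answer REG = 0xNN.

prologue: push r1 -> mem[0xae]=0xd8, sp=0xae
prologue: push r4 -> mem[0xad]=0x7e, sp=0xad
body[0] add  r0, r0, r3 -> r0=0x5c
body[1] sub  r1, r4, #10 -> r1=0x74
body[2] sub  r3, r2, #23 -> r3=0xe2
body[3] mov  r4, #0x1c -> r4=0x1c
body[4] add  r0, r2, r3 -> r0=0xdb
epilogue: pop r4=0x7e, sp=0xae
epilogue: pop r1=0xd8, sp=0xaf
r3 is caller-saved -> body value

REG = 0xe2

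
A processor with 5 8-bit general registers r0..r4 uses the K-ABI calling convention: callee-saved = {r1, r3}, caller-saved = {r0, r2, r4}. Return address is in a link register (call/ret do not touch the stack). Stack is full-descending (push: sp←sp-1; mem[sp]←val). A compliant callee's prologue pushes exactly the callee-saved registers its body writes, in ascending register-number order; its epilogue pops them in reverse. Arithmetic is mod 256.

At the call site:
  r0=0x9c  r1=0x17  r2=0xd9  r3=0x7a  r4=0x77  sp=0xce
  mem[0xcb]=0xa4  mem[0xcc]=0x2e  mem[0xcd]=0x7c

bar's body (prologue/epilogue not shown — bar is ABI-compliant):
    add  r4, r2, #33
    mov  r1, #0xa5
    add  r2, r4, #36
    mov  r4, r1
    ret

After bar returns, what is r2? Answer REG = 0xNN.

REG = 0x1e

prologue: push r1 -> mem[0xcd]=0x17, sp=0xcd
body[0] add  r4, r2, #33 -> r4=0xfa
body[1] mov  r1, #0xa5 -> r1=0xa5
body[2] add  r2, r4, #36 -> r2=0x1e
body[3] mov  r4, r1 -> r4=0xa5
epilogue: pop r1=0x17, sp=0xce
r2 is caller-saved -> body value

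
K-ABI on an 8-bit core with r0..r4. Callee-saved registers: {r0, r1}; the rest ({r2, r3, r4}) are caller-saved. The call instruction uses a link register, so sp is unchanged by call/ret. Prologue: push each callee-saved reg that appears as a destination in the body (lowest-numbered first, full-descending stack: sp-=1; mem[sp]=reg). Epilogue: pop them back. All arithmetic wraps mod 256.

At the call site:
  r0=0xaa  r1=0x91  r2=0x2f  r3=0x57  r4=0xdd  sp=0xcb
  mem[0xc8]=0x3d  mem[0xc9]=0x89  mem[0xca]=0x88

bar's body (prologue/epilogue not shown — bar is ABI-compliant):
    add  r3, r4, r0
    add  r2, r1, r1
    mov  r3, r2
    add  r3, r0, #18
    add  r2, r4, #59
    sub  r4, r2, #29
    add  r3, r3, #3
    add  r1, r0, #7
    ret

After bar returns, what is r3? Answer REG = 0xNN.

REG = 0xbf

prologue: push r1 → mem[0xca]=0x91, sp=0xca
body[0] add  r3, r4, r0 → r3=0x87
body[1] add  r2, r1, r1 → r2=0x22
body[2] mov  r3, r2 → r3=0x22
body[3] add  r3, r0, #18 → r3=0xbc
body[4] add  r2, r4, #59 → r2=0x18
body[5] sub  r4, r2, #29 → r4=0xfb
body[6] add  r3, r3, #3 → r3=0xbf
body[7] add  r1, r0, #7 → r1=0xb1
epilogue: pop r1=0x91, sp=0xcb
r3 is caller-saved → body value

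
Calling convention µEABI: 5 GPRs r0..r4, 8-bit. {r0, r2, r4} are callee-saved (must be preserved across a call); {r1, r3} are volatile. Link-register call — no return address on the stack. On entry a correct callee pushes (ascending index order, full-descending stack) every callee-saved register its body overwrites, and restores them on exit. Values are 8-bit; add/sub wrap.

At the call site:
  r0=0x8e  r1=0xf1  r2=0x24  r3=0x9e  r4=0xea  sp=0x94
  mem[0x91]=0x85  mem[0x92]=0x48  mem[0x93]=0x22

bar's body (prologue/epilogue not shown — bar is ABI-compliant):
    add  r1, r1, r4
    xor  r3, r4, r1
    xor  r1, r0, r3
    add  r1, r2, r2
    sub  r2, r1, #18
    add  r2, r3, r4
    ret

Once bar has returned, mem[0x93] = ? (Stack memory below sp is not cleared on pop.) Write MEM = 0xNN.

MEM = 0x24

prologue: push r2 -> mem[0x93]=0x24, sp=0x93
body[0] add  r1, r1, r4 -> r1=0xdb
body[1] xor  r3, r4, r1 -> r3=0x31
body[2] xor  r1, r0, r3 -> r1=0xbf
body[3] add  r1, r2, r2 -> r1=0x48
body[4] sub  r2, r1, #18 -> r2=0x36
body[5] add  r2, r3, r4 -> r2=0x1b
epilogue: pop r2=0x24, sp=0x94
prologue pushed ['r2'] at ['0x93']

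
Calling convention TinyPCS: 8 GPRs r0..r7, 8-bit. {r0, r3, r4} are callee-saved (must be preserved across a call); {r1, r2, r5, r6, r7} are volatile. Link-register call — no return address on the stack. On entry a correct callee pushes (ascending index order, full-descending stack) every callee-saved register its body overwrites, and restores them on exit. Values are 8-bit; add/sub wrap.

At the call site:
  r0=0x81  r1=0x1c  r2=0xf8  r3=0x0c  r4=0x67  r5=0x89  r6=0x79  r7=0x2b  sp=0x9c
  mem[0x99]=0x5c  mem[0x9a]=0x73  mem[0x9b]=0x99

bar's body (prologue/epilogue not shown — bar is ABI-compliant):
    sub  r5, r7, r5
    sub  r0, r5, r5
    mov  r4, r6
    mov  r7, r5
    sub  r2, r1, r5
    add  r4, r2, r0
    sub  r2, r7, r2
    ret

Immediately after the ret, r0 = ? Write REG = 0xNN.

REG = 0x81

prologue: push r0 → mem[0x9b]=0x81, sp=0x9b
prologue: push r4 → mem[0x9a]=0x67, sp=0x9a
body[0] sub  r5, r7, r5 → r5=0xa2
body[1] sub  r0, r5, r5 → r0=0x00
body[2] mov  r4, r6 → r4=0x79
body[3] mov  r7, r5 → r7=0xa2
body[4] sub  r2, r1, r5 → r2=0x7a
body[5] add  r4, r2, r0 → r4=0x7a
body[6] sub  r2, r7, r2 → r2=0x28
epilogue: pop r4=0x67, sp=0x9b
epilogue: pop r0=0x81, sp=0x9c
r0 is callee-saved → restored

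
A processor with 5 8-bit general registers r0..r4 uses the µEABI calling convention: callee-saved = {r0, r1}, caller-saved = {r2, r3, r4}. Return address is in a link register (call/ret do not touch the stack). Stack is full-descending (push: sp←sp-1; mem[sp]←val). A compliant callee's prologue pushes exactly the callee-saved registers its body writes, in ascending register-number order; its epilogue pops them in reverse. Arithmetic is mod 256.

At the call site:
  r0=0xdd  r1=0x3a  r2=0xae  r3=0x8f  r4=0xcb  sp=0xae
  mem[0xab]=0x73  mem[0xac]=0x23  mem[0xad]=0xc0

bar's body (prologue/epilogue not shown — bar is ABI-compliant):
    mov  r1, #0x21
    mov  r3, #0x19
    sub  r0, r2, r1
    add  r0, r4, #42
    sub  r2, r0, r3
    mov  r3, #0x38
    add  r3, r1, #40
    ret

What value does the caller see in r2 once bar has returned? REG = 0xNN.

REG = 0xdc

prologue: push r0 -> mem[0xad]=0xdd, sp=0xad
prologue: push r1 -> mem[0xac]=0x3a, sp=0xac
body[0] mov  r1, #0x21 -> r1=0x21
body[1] mov  r3, #0x19 -> r3=0x19
body[2] sub  r0, r2, r1 -> r0=0x8d
body[3] add  r0, r4, #42 -> r0=0xf5
body[4] sub  r2, r0, r3 -> r2=0xdc
body[5] mov  r3, #0x38 -> r3=0x38
body[6] add  r3, r1, #40 -> r3=0x49
epilogue: pop r1=0x3a, sp=0xad
epilogue: pop r0=0xdd, sp=0xae
r2 is caller-saved -> body value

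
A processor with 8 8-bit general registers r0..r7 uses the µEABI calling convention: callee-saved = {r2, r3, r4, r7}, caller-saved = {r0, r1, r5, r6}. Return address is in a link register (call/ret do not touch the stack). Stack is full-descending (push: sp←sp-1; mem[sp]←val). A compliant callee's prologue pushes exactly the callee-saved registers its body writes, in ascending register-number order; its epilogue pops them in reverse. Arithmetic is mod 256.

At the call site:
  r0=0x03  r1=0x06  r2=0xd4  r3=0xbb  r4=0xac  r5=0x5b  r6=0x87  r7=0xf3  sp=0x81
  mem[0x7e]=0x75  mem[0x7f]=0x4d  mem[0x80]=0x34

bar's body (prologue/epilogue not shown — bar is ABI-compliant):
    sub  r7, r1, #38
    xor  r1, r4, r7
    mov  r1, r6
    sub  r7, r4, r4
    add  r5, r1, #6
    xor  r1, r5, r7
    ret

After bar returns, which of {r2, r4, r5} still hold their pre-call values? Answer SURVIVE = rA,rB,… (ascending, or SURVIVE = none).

SURVIVE = r2,r4

prologue: push r7 -> mem[0x80]=0xf3, sp=0x80
body[0] sub  r7, r1, #38 -> r7=0xe0
body[1] xor  r1, r4, r7 -> r1=0x4c
body[2] mov  r1, r6 -> r1=0x87
body[3] sub  r7, r4, r4 -> r7=0x00
body[4] add  r5, r1, #6 -> r5=0x8d
body[5] xor  r1, r5, r7 -> r1=0x8d
epilogue: pop r7=0xf3, sp=0x81
r2: callee-saved, written=False
r4: callee-saved, written=False
r5: caller-saved, written=True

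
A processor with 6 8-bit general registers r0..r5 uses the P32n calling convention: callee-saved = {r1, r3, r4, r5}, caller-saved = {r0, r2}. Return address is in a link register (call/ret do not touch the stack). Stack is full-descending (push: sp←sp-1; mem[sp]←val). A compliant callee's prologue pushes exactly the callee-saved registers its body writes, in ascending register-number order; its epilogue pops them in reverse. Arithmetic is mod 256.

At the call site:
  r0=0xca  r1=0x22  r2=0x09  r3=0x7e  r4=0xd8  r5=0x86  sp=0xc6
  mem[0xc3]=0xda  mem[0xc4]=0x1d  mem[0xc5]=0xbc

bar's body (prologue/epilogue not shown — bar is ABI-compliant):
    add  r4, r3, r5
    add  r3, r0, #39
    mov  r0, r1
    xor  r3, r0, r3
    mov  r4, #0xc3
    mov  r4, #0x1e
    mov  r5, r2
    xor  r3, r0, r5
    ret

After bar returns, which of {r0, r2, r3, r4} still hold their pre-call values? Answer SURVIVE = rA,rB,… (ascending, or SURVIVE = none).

SURVIVE = r2,r3,r4

prologue: push r3 -> mem[0xc5]=0x7e, sp=0xc5
prologue: push r4 -> mem[0xc4]=0xd8, sp=0xc4
prologue: push r5 -> mem[0xc3]=0x86, sp=0xc3
body[0] add  r4, r3, r5 -> r4=0x04
body[1] add  r3, r0, #39 -> r3=0xf1
body[2] mov  r0, r1 -> r0=0x22
body[3] xor  r3, r0, r3 -> r3=0xd3
body[4] mov  r4, #0xc3 -> r4=0xc3
body[5] mov  r4, #0x1e -> r4=0x1e
body[6] mov  r5, r2 -> r5=0x09
body[7] xor  r3, r0, r5 -> r3=0x2b
epilogue: pop r5=0x86, sp=0xc4
epilogue: pop r4=0xd8, sp=0xc5
epilogue: pop r3=0x7e, sp=0xc6
r0: caller-saved, written=True
r2: caller-saved, written=False
r3: callee-saved, written=True
r4: callee-saved, written=True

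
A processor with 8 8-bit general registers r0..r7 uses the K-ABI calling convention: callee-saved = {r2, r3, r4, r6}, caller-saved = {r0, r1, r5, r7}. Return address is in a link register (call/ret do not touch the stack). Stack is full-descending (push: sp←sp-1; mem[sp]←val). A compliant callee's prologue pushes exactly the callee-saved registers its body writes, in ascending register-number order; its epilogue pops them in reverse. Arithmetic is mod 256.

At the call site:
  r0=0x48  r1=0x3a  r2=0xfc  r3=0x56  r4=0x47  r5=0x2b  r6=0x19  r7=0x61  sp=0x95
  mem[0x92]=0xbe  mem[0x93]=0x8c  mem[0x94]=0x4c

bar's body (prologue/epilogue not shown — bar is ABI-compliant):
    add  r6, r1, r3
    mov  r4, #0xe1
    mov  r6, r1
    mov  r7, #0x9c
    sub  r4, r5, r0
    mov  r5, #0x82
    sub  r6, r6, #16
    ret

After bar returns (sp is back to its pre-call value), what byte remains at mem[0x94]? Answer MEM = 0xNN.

prologue: push r4 -> mem[0x94]=0x47, sp=0x94
prologue: push r6 -> mem[0x93]=0x19, sp=0x93
body[0] add  r6, r1, r3 -> r6=0x90
body[1] mov  r4, #0xe1 -> r4=0xe1
body[2] mov  r6, r1 -> r6=0x3a
body[3] mov  r7, #0x9c -> r7=0x9c
body[4] sub  r4, r5, r0 -> r4=0xe3
body[5] mov  r5, #0x82 -> r5=0x82
body[6] sub  r6, r6, #16 -> r6=0x2a
epilogue: pop r6=0x19, sp=0x94
epilogue: pop r4=0x47, sp=0x95
prologue pushed ['r4', 'r6'] at ['0x94', '0x93']

MEM = 0x47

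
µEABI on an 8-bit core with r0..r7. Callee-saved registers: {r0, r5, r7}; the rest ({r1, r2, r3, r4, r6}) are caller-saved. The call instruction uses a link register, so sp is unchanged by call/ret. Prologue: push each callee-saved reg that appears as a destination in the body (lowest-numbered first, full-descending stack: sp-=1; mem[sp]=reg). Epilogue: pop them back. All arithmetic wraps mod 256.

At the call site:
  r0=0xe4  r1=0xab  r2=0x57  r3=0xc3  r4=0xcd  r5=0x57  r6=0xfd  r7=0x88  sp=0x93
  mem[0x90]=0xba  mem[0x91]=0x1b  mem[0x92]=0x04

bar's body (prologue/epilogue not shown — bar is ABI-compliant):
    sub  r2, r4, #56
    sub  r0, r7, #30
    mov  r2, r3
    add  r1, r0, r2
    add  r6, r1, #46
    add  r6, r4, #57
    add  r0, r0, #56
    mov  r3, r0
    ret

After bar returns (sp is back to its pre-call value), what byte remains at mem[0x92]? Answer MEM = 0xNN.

MEM = 0xe4

prologue: push r0 -> mem[0x92]=0xe4, sp=0x92
body[0] sub  r2, r4, #56 -> r2=0x95
body[1] sub  r0, r7, #30 -> r0=0x6a
body[2] mov  r2, r3 -> r2=0xc3
body[3] add  r1, r0, r2 -> r1=0x2d
body[4] add  r6, r1, #46 -> r6=0x5b
body[5] add  r6, r4, #57 -> r6=0x06
body[6] add  r0, r0, #56 -> r0=0xa2
body[7] mov  r3, r0 -> r3=0xa2
epilogue: pop r0=0xe4, sp=0x93
prologue pushed ['r0'] at ['0x92']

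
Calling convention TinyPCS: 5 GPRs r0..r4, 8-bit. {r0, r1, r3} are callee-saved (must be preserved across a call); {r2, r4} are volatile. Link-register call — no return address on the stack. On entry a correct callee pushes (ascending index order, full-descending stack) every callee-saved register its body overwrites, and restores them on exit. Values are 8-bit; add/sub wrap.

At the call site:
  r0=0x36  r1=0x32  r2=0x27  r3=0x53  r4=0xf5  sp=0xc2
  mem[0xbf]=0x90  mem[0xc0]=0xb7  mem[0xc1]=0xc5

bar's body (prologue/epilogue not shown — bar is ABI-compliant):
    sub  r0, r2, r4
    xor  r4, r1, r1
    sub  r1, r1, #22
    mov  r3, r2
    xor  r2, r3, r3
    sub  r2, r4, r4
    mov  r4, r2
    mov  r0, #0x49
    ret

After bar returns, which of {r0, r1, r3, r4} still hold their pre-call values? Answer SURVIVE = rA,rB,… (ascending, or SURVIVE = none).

SURVIVE = r0,r1,r3

prologue: push r0 → mem[0xc1]=0x36, sp=0xc1
prologue: push r1 → mem[0xc0]=0x32, sp=0xc0
prologue: push r3 → mem[0xbf]=0x53, sp=0xbf
body[0] sub  r0, r2, r4 → r0=0x32
body[1] xor  r4, r1, r1 → r4=0x00
body[2] sub  r1, r1, #22 → r1=0x1c
body[3] mov  r3, r2 → r3=0x27
body[4] xor  r2, r3, r3 → r2=0x00
body[5] sub  r2, r4, r4 → r2=0x00
body[6] mov  r4, r2 → r4=0x00
body[7] mov  r0, #0x49 → r0=0x49
epilogue: pop r3=0x53, sp=0xc0
epilogue: pop r1=0x32, sp=0xc1
epilogue: pop r0=0x36, sp=0xc2
r0: callee-saved, written=True
r1: callee-saved, written=True
r3: callee-saved, written=True
r4: caller-saved, written=True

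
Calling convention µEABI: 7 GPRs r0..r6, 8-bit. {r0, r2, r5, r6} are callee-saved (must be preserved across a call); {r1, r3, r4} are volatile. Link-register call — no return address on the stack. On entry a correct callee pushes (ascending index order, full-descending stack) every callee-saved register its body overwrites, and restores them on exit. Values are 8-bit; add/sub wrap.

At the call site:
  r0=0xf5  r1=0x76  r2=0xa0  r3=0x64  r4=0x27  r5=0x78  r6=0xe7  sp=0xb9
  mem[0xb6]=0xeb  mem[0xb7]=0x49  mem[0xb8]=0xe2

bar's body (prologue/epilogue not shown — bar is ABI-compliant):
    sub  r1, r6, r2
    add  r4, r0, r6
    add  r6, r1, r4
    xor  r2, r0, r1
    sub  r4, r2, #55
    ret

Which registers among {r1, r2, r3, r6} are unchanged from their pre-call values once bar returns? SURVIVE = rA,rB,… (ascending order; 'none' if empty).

prologue: push r2 → mem[0xb8]=0xa0, sp=0xb8
prologue: push r6 → mem[0xb7]=0xe7, sp=0xb7
body[0] sub  r1, r6, r2 → r1=0x47
body[1] add  r4, r0, r6 → r4=0xdc
body[2] add  r6, r1, r4 → r6=0x23
body[3] xor  r2, r0, r1 → r2=0xb2
body[4] sub  r4, r2, #55 → r4=0x7b
epilogue: pop r6=0xe7, sp=0xb8
epilogue: pop r2=0xa0, sp=0xb9
r1: caller-saved, written=True
r2: callee-saved, written=True
r3: caller-saved, written=False
r6: callee-saved, written=True

SURVIVE = r2,r3,r6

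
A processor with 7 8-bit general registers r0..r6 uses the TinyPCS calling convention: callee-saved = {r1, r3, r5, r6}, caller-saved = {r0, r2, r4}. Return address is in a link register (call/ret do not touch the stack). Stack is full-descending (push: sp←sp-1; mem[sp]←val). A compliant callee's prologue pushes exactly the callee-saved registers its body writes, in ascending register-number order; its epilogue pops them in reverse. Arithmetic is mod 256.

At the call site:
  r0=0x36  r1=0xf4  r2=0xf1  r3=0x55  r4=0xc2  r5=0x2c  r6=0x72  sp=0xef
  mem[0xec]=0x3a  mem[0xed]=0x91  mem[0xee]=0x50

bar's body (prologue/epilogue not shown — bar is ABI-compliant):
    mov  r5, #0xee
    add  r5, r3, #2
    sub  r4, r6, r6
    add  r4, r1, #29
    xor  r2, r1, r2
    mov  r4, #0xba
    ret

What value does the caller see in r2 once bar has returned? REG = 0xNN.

prologue: push r5 → mem[0xee]=0x2c, sp=0xee
body[0] mov  r5, #0xee → r5=0xee
body[1] add  r5, r3, #2 → r5=0x57
body[2] sub  r4, r6, r6 → r4=0x00
body[3] add  r4, r1, #29 → r4=0x11
body[4] xor  r2, r1, r2 → r2=0x05
body[5] mov  r4, #0xba → r4=0xba
epilogue: pop r5=0x2c, sp=0xef
r2 is caller-saved → body value

REG = 0x05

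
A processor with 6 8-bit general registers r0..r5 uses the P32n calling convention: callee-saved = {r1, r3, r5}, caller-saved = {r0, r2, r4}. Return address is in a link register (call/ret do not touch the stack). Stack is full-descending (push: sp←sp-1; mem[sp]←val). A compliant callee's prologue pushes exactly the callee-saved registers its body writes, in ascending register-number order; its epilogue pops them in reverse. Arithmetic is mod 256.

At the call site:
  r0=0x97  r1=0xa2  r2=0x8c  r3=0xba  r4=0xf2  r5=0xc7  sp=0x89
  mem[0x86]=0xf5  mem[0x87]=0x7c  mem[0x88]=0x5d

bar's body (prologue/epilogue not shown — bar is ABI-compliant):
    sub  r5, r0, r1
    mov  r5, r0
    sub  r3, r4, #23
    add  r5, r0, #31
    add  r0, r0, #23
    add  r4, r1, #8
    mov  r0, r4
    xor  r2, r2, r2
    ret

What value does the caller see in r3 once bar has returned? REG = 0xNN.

prologue: push r3 -> mem[0x88]=0xba, sp=0x88
prologue: push r5 -> mem[0x87]=0xc7, sp=0x87
body[0] sub  r5, r0, r1 -> r5=0xf5
body[1] mov  r5, r0 -> r5=0x97
body[2] sub  r3, r4, #23 -> r3=0xdb
body[3] add  r5, r0, #31 -> r5=0xb6
body[4] add  r0, r0, #23 -> r0=0xae
body[5] add  r4, r1, #8 -> r4=0xaa
body[6] mov  r0, r4 -> r0=0xaa
body[7] xor  r2, r2, r2 -> r2=0x00
epilogue: pop r5=0xc7, sp=0x88
epilogue: pop r3=0xba, sp=0x89
r3 is callee-saved -> restored

REG = 0xba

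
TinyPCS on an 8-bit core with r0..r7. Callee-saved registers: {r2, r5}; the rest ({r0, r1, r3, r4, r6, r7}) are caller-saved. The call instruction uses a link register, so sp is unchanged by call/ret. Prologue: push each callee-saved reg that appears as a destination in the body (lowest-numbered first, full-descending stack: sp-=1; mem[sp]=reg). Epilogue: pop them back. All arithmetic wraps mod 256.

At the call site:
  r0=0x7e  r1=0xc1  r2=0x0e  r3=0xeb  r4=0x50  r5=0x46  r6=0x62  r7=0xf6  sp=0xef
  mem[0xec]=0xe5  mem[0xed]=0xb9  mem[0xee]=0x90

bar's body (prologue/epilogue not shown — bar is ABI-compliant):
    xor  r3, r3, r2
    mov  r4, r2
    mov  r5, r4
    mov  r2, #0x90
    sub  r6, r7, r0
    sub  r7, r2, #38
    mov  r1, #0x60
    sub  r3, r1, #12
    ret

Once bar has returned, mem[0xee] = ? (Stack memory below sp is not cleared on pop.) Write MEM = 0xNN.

MEM = 0x0e

prologue: push r2 -> mem[0xee]=0x0e, sp=0xee
prologue: push r5 -> mem[0xed]=0x46, sp=0xed
body[0] xor  r3, r3, r2 -> r3=0xe5
body[1] mov  r4, r2 -> r4=0x0e
body[2] mov  r5, r4 -> r5=0x0e
body[3] mov  r2, #0x90 -> r2=0x90
body[4] sub  r6, r7, r0 -> r6=0x78
body[5] sub  r7, r2, #38 -> r7=0x6a
body[6] mov  r1, #0x60 -> r1=0x60
body[7] sub  r3, r1, #12 -> r3=0x54
epilogue: pop r5=0x46, sp=0xee
epilogue: pop r2=0x0e, sp=0xef
prologue pushed ['r2', 'r5'] at ['0xee', '0xed']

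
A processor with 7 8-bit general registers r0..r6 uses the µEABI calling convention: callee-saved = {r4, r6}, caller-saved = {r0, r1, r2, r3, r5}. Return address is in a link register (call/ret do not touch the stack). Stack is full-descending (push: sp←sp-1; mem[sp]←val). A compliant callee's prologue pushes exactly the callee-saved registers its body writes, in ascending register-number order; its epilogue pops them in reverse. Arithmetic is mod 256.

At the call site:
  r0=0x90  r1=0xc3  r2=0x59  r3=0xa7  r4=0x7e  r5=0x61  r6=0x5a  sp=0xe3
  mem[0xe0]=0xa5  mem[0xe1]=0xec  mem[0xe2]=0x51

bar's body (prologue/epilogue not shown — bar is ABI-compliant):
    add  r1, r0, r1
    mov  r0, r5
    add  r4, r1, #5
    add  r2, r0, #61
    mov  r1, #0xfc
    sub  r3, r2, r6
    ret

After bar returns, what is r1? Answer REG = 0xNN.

prologue: push r4 -> mem[0xe2]=0x7e, sp=0xe2
body[0] add  r1, r0, r1 -> r1=0x53
body[1] mov  r0, r5 -> r0=0x61
body[2] add  r4, r1, #5 -> r4=0x58
body[3] add  r2, r0, #61 -> r2=0x9e
body[4] mov  r1, #0xfc -> r1=0xfc
body[5] sub  r3, r2, r6 -> r3=0x44
epilogue: pop r4=0x7e, sp=0xe3
r1 is caller-saved -> body value

REG = 0xfc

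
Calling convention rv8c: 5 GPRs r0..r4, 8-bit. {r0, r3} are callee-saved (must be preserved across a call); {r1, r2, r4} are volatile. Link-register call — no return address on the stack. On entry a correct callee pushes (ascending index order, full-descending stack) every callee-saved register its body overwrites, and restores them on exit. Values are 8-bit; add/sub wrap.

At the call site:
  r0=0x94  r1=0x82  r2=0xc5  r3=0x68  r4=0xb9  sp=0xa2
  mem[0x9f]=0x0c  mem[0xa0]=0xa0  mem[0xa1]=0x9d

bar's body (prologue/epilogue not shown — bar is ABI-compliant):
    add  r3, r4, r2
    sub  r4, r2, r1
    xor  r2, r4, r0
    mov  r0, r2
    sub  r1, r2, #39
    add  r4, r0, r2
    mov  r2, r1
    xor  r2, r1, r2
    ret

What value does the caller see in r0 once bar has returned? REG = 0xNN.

prologue: push r0 -> mem[0xa1]=0x94, sp=0xa1
prologue: push r3 -> mem[0xa0]=0x68, sp=0xa0
body[0] add  r3, r4, r2 -> r3=0x7e
body[1] sub  r4, r2, r1 -> r4=0x43
body[2] xor  r2, r4, r0 -> r2=0xd7
body[3] mov  r0, r2 -> r0=0xd7
body[4] sub  r1, r2, #39 -> r1=0xb0
body[5] add  r4, r0, r2 -> r4=0xae
body[6] mov  r2, r1 -> r2=0xb0
body[7] xor  r2, r1, r2 -> r2=0x00
epilogue: pop r3=0x68, sp=0xa1
epilogue: pop r0=0x94, sp=0xa2
r0 is callee-saved -> restored

REG = 0x94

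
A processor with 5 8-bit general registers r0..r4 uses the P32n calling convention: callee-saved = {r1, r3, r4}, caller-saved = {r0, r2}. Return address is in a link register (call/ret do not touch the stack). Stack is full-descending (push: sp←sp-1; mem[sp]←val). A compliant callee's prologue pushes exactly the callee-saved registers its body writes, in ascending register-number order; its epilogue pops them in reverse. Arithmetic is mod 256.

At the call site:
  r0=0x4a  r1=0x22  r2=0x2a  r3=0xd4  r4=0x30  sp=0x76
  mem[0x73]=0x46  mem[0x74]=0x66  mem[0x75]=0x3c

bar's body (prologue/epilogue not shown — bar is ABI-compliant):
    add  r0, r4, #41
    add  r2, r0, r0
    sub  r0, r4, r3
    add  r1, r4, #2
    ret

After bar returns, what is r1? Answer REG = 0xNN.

REG = 0x22

prologue: push r1 -> mem[0x75]=0x22, sp=0x75
body[0] add  r0, r4, #41 -> r0=0x59
body[1] add  r2, r0, r0 -> r2=0xb2
body[2] sub  r0, r4, r3 -> r0=0x5c
body[3] add  r1, r4, #2 -> r1=0x32
epilogue: pop r1=0x22, sp=0x76
r1 is callee-saved -> restored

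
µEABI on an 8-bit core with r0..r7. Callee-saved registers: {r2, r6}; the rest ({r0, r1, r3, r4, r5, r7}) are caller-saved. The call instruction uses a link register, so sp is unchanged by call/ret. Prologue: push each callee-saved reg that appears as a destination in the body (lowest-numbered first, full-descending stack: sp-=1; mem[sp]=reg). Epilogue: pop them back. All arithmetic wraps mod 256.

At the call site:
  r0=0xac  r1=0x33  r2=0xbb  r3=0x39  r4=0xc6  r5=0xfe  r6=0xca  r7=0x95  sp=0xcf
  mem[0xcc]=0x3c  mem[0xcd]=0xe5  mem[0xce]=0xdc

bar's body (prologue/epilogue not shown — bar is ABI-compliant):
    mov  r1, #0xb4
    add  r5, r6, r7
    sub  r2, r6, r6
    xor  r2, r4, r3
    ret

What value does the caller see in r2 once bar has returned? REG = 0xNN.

prologue: push r2 -> mem[0xce]=0xbb, sp=0xce
body[0] mov  r1, #0xb4 -> r1=0xb4
body[1] add  r5, r6, r7 -> r5=0x5f
body[2] sub  r2, r6, r6 -> r2=0x00
body[3] xor  r2, r4, r3 -> r2=0xff
epilogue: pop r2=0xbb, sp=0xcf
r2 is callee-saved -> restored

REG = 0xbb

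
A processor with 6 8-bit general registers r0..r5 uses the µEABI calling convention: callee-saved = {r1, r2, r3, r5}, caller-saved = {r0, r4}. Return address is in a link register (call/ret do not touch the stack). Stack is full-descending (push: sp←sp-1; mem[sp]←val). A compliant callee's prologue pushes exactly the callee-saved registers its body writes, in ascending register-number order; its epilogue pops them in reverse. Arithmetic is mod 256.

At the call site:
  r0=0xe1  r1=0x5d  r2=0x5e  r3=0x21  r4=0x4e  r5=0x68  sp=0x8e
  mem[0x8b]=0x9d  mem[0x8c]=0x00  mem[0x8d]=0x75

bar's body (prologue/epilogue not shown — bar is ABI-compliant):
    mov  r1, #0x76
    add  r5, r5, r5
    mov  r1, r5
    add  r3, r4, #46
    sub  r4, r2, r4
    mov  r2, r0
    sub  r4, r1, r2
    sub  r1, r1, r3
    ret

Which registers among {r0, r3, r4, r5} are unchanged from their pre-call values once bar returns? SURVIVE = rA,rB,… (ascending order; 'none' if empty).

prologue: push r1 -> mem[0x8d]=0x5d, sp=0x8d
prologue: push r2 -> mem[0x8c]=0x5e, sp=0x8c
prologue: push r3 -> mem[0x8b]=0x21, sp=0x8b
prologue: push r5 -> mem[0x8a]=0x68, sp=0x8a
body[0] mov  r1, #0x76 -> r1=0x76
body[1] add  r5, r5, r5 -> r5=0xd0
body[2] mov  r1, r5 -> r1=0xd0
body[3] add  r3, r4, #46 -> r3=0x7c
body[4] sub  r4, r2, r4 -> r4=0x10
body[5] mov  r2, r0 -> r2=0xe1
body[6] sub  r4, r1, r2 -> r4=0xef
body[7] sub  r1, r1, r3 -> r1=0x54
epilogue: pop r5=0x68, sp=0x8b
epilogue: pop r3=0x21, sp=0x8c
epilogue: pop r2=0x5e, sp=0x8d
epilogue: pop r1=0x5d, sp=0x8e
r0: caller-saved, written=False
r3: callee-saved, written=True
r4: caller-saved, written=True
r5: callee-saved, written=True

SURVIVE = r0,r3,r5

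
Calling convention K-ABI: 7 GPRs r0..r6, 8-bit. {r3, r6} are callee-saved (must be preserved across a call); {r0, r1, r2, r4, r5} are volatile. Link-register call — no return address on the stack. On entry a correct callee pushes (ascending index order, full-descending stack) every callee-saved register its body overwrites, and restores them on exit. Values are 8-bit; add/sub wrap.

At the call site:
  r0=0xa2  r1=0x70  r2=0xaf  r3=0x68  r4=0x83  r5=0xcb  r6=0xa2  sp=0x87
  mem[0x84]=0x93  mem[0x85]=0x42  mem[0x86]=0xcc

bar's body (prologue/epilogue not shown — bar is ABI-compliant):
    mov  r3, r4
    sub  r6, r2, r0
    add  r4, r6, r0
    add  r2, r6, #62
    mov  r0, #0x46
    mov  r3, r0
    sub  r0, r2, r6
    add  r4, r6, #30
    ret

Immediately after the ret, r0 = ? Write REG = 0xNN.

REG = 0x3e

prologue: push r3 → mem[0x86]=0x68, sp=0x86
prologue: push r6 → mem[0x85]=0xa2, sp=0x85
body[0] mov  r3, r4 → r3=0x83
body[1] sub  r6, r2, r0 → r6=0x0d
body[2] add  r4, r6, r0 → r4=0xaf
body[3] add  r2, r6, #62 → r2=0x4b
body[4] mov  r0, #0x46 → r0=0x46
body[5] mov  r3, r0 → r3=0x46
body[6] sub  r0, r2, r6 → r0=0x3e
body[7] add  r4, r6, #30 → r4=0x2b
epilogue: pop r6=0xa2, sp=0x86
epilogue: pop r3=0x68, sp=0x87
r0 is caller-saved → body value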